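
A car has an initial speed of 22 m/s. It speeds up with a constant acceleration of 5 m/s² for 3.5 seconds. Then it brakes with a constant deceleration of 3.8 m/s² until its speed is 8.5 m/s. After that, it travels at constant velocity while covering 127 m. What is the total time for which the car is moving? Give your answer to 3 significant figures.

26.6 s

Phase 1 (accelerating): v₀ = 22.0 m/s, a = 5 m/s².
v = v₀ + at = 22.0 + (5)(3.5) = 39.5 m/s
Δx = v₀t + ½at² = 22.0·3.5 + 0.5·5·3.5² = 108 m

Phase 2 (decelerating): v₀ = 39.5 m/s, a = -3.8 m/s².
v = v₀ + at → t = (8.5 − 39.5) / -3.8 = 8.16 s
v² = v₀² + 2aΔx → Δx = (8.5² − 39.5²)/(2·-3.8) = 196 m

Phase 3 (constant speed): v₀ = 8.50 m/s, a = 0 m/s².
Constant speed: t = d/v = 127/8.50 = 14.9 s
Total time = 3.50 + 8.16 + 14.9 = 26.6 s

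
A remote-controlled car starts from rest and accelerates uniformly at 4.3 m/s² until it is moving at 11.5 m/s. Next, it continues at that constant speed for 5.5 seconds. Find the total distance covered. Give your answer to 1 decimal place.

78.6 m

Phase 1 (accelerating): v₀ = 0 m/s, a = 4.3 m/s².
v = v₀ + at → t = (11.5 − 0) / 4.3 = 2.67 s
v² = v₀² + 2aΔx → Δx = (11.5² − 0²)/(2·4.3) = 15.4 m

Phase 2 (constant speed): v₀ = 11.5 m/s, a = 0 m/s².
v = v₀ + at = 11.5 + (0)(5.5) = 11.5 m/s
Δx = v₀t + ½at² = 11.5·5.5 + 0.5·0·5.5² = 63.2 m
Total distance = 15.4 + 63.2 = 78.6 m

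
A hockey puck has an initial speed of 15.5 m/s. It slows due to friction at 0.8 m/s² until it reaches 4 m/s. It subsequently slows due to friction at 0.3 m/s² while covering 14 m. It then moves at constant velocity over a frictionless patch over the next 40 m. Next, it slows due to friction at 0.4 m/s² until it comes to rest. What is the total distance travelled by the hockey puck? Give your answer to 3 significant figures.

Phase 1 (decelerating): v₀ = 15.5 m/s, a = -0.8 m/s².
v = v₀ + at → t = (4 − 15.5) / -0.8 = 14.4 s
v² = v₀² + 2aΔx → Δx = (4² − 15.5²)/(2·-0.8) = 140 m

Phase 2 (decelerating): v₀ = 4.00 m/s, a = -0.3 m/s².
v² = v₀² + 2aΔx = 4.00² + 2·-0.3·14 = 7.60 → v = 2.76 m/s
t = (v − v₀)/a = (2.76 − 4.00)/-0.3 = 4.14 s

Phase 3 (constant speed): v₀ = 2.76 m/s, a = 0 m/s².
Constant speed: t = d/v = 40/2.76 = 14.5 s

Phase 4 (decelerating): v₀ = 2.76 m/s, a = -0.4 m/s².
v = v₀ + at → t = (0 − 2.76) / -0.4 = 6.89 s
v² = v₀² + 2aΔx → Δx = (0² − 2.76²)/(2·-0.4) = 9.50 m
Total distance = 140 + 14.0 + 40.0 + 9.50 = 204 m

204 m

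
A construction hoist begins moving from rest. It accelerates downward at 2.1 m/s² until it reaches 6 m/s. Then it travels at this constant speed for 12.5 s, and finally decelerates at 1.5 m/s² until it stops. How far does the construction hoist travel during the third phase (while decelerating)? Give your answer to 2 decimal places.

Phase 1 (accelerating): v₀ = 0 m/s, a = 2.1 m/s².
v = v₀ + at → t = (6 − 0) / 2.1 = 2.86 s
v² = v₀² + 2aΔx → Δx = (6² − 0²)/(2·2.1) = 8.57 m

Phase 2 (constant speed): v₀ = 6.00 m/s, a = 0 m/s².
v = v₀ + at = 6.00 + (0)(12.5) = 6.00 m/s
Δx = v₀t + ½at² = 6.00·12.5 + 0.5·0·12.5² = 75.0 m

Phase 3 (decelerating): v₀ = 6.00 m/s, a = -1.5 m/s².
v = v₀ + at → t = (0 − 6.00) / -1.5 = 4.00 s
v² = v₀² + 2aΔx → Δx = (0² − 6.00²)/(2·-1.5) = 12.0 m
Distance in phase 3 = 12.0 m

12.00 m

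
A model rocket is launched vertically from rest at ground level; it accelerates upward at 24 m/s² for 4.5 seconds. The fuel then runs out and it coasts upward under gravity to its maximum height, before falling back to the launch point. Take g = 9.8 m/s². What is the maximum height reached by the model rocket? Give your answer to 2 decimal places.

Phase 1 (powered ascent): v₀ = 0 m/s, a = 24 m/s².
v = v₀ + at = 0 + (24)(4.5) = 108 m/s
Δx = v₀t + ½at² = 0·4.5 + 0.5·24·4.5² = 243 m

Phase 2 (coasting upward): v₀ = 108 m/s, a = -9.8 m/s².
v = v₀ + at → t = (0 − 108) / -9.8 = 11.0 s
v² = v₀² + 2aΔx → Δx = (0² − 108²)/(2·-9.8) = 595 m
Maximum height = 243 + 595 = 838 m

838.10 m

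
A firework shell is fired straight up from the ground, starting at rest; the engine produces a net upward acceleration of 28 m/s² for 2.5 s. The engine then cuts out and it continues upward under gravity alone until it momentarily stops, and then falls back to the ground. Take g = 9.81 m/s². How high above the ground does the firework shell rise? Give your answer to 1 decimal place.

Phase 1 (powered ascent): v₀ = 0 m/s, a = 28 m/s².
v = v₀ + at = 0 + (28)(2.5) = 70.0 m/s
Δx = v₀t + ½at² = 0·2.5 + 0.5·28·2.5² = 87.5 m

Phase 2 (coasting upward): v₀ = 70.0 m/s, a = -9.81 m/s².
v = v₀ + at → t = (0 − 70.0) / -9.81 = 7.14 s
v² = v₀² + 2aΔx → Δx = (0² − 70.0²)/(2·-9.81) = 250 m
Maximum height = 87.5 + 250 = 337 m

337.2 m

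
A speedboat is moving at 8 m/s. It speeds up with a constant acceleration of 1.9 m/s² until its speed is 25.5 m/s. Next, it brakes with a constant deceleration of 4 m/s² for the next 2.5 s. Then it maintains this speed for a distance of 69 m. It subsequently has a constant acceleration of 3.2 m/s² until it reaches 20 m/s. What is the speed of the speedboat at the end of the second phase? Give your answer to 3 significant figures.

Phase 1 (accelerating): v₀ = 8.00 m/s, a = 1.9 m/s².
v = v₀ + at → t = (25.5 − 8.00) / 1.9 = 9.21 s
v² = v₀² + 2aΔx → Δx = (25.5² − 8.00²)/(2·1.9) = 154 m

Phase 2 (decelerating): v₀ = 25.5 m/s, a = -4 m/s².
v = v₀ + at = 25.5 + (-4)(2.5) = 15.5 m/s
Δx = v₀t + ½at² = 25.5·2.5 + 0.5·-4·2.5² = 51.2 m
Speed at end of phase 2 = 15.5 m/s

15.5 m/s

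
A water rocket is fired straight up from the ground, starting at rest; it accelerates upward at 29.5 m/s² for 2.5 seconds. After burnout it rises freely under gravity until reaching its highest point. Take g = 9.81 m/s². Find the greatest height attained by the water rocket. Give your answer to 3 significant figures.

369 m

Phase 1 (powered ascent): v₀ = 0 m/s, a = 29.5 m/s².
v = v₀ + at = 0 + (29.5)(2.5) = 73.8 m/s
Δx = v₀t + ½at² = 0·2.5 + 0.5·29.5·2.5² = 92.2 m

Phase 2 (coasting upward): v₀ = 73.8 m/s, a = -9.81 m/s².
v = v₀ + at → t = (0 − 73.8) / -9.81 = 7.52 s
v² = v₀² + 2aΔx → Δx = (0² − 73.8²)/(2·-9.81) = 277 m
Maximum height = 92.2 + 277 = 369 m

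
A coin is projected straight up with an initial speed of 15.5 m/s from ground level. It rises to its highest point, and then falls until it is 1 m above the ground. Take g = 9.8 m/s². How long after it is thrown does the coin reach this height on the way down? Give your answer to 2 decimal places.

Phase 1 (rising): v₀ = 15.5 m/s, a = -9.8 m/s².
v = v₀ + at → t = (0 − 15.5) / -9.8 = 1.58 s
v² = v₀² + 2aΔx → Δx = (0² − 15.5²)/(2·-9.8) = 12.3 m

Phase 2 (falling): v₀ = 0 m/s, a = -9.8 m/s².
Falls 11.3 m from rest: t = √(2·11.3/9.8) = 1.52 s; v = g·t = 14.9 m/s.
Total time = 1.58 + 1.52 = 3.10 s

3.10 s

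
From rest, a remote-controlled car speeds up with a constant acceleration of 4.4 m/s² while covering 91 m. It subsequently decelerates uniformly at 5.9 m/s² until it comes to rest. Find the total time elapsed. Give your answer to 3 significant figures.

11.2 s

Phase 1 (accelerating): v₀ = 0 m/s, a = 4.4 m/s².
v² = v₀² + 2aΔx = 0² + 2·4.4·91 = 801 → v = 28.3 m/s
t = (v − v₀)/a = (28.3 − 0)/4.4 = 6.43 s

Phase 2 (decelerating): v₀ = 28.3 m/s, a = -5.9 m/s².
v = v₀ + at → t = (0 − 28.3) / -5.9 = 4.80 s
v² = v₀² + 2aΔx → Δx = (0² − 28.3²)/(2·-5.9) = 67.9 m
Total time = 6.43 + 4.80 = 11.2 s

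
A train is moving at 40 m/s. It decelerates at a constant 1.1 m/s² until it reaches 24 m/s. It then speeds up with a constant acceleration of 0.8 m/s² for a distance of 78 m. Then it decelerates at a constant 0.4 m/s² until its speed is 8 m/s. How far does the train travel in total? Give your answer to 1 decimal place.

Phase 1 (decelerating): v₀ = 40.0 m/s, a = -1.1 m/s².
v = v₀ + at → t = (24 − 40.0) / -1.1 = 14.5 s
v² = v₀² + 2aΔx → Δx = (24² − 40.0²)/(2·-1.1) = 465 m

Phase 2 (accelerating): v₀ = 24.0 m/s, a = 0.8 m/s².
v² = v₀² + 2aΔx = 24.0² + 2·0.8·78 = 701 → v = 26.5 m/s
t = (v − v₀)/a = (26.5 − 24.0)/0.8 = 3.09 s

Phase 3 (decelerating): v₀ = 26.5 m/s, a = -0.4 m/s².
v = v₀ + at → t = (8 − 26.5) / -0.4 = 46.2 s
v² = v₀² + 2aΔx → Δx = (8² − 26.5²)/(2·-0.4) = 796 m
Total distance = 465 + 78.0 + 796 = 1340 m

1339.5 m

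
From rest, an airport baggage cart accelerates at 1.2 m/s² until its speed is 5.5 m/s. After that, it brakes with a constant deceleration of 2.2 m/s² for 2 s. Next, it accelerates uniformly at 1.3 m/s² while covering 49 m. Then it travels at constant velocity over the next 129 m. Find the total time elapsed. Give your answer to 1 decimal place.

Phase 1 (accelerating): v₀ = 0 m/s, a = 1.2 m/s².
v = v₀ + at → t = (5.5 − 0) / 1.2 = 4.58 s
v² = v₀² + 2aΔx → Δx = (5.5² − 0²)/(2·1.2) = 12.6 m

Phase 2 (decelerating): v₀ = 5.50 m/s, a = -2.2 m/s².
v = v₀ + at = 5.50 + (-2.2)(2) = 1.10 m/s
Δx = v₀t + ½at² = 5.50·2 + 0.5·-2.2·2² = 6.60 m

Phase 3 (accelerating): v₀ = 1.10 m/s, a = 1.3 m/s².
v² = v₀² + 2aΔx = 1.10² + 2·1.3·49 = 129 → v = 11.3 m/s
t = (v − v₀)/a = (11.3 − 1.10)/1.3 = 7.88 s

Phase 4 (constant speed): v₀ = 11.3 m/s, a = 0 m/s².
Constant speed: t = d/v = 129/11.3 = 11.4 s
Total time = 4.58 + 2.00 + 7.88 + 11.4 = 25.8 s

25.8 s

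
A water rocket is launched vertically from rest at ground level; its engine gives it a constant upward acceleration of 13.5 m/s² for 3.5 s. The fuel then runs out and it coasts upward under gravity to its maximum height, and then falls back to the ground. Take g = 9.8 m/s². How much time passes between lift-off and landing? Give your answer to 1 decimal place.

14.7 s

Phase 1 (powered ascent): v₀ = 0 m/s, a = 13.5 m/s².
v = v₀ + at = 0 + (13.5)(3.5) = 47.2 m/s
Δx = v₀t + ½at² = 0·3.5 + 0.5·13.5·3.5² = 82.7 m

Phase 2 (coasting upward): v₀ = 47.2 m/s, a = -9.8 m/s².
v = v₀ + at → t = (0 − 47.2) / -9.8 = 4.82 s
v² = v₀² + 2aΔx → Δx = (0² − 47.2²)/(2·-9.8) = 114 m

Phase 3 (free fall): v₀ = 0 m/s, a = -9.8 m/s².
Falls 197 m from rest: t = √(2·197/9.8) = 6.33 s; v = g·t = 62.1 m/s.
Total time = 3.50 + 4.82 + 6.33 = 14.7 s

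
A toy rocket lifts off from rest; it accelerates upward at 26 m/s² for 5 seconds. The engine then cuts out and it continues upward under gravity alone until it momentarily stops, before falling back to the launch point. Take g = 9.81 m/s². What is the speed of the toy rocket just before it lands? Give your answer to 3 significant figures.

Phase 1 (powered ascent): v₀ = 0 m/s, a = 26 m/s².
v = v₀ + at = 0 + (26)(5) = 130 m/s
Δx = v₀t + ½at² = 0·5 + 0.5·26·5² = 325 m

Phase 2 (coasting upward): v₀ = 130 m/s, a = -9.81 m/s².
v = v₀ + at → t = (0 − 130) / -9.81 = 13.3 s
v² = v₀² + 2aΔx → Δx = (0² − 130²)/(2·-9.81) = 861 m

Phase 3 (free fall): v₀ = 0 m/s, a = -9.81 m/s².
Falls 1190 m from rest: t = √(2·1190/9.81) = 15.6 s; v = g·t = 153 m/s.
Impact speed = 153 m/s

153 m/s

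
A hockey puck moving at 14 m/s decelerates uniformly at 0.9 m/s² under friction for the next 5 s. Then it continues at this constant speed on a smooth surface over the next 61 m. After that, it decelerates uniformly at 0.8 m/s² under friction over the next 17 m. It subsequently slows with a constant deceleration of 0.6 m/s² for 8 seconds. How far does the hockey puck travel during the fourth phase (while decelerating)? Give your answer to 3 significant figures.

44.3 m

Phase 1 (decelerating): v₀ = 14.0 m/s, a = -0.9 m/s².
v = v₀ + at = 14.0 + (-0.9)(5) = 9.50 m/s
Δx = v₀t + ½at² = 14.0·5 + 0.5·-0.9·5² = 58.8 m

Phase 2 (constant speed): v₀ = 9.50 m/s, a = 0 m/s².
Constant speed: t = d/v = 61/9.50 = 6.42 s

Phase 3 (decelerating): v₀ = 9.50 m/s, a = -0.8 m/s².
v² = v₀² + 2aΔx = 9.50² + 2·-0.8·17 = 63.0 → v = 7.94 m/s
t = (v − v₀)/a = (7.94 − 9.50)/-0.8 = 1.95 s

Phase 4 (decelerating): v₀ = 7.94 m/s, a = -0.6 m/s².
v = v₀ + at = 7.94 + (-0.6)(8) = 3.14 m/s
Δx = v₀t + ½at² = 7.94·8 + 0.5·-0.6·8² = 44.3 m
Distance in phase 4 = 44.3 m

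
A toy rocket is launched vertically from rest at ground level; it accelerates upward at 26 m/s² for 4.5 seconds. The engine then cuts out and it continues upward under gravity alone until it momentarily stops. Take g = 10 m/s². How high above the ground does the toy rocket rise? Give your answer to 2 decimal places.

Phase 1 (powered ascent): v₀ = 0 m/s, a = 26 m/s².
v = v₀ + at = 0 + (26)(4.5) = 117 m/s
Δx = v₀t + ½at² = 0·4.5 + 0.5·26·4.5² = 263 m

Phase 2 (coasting upward): v₀ = 117 m/s, a = -10 m/s².
v = v₀ + at → t = (0 − 117) / -10 = 11.7 s
v² = v₀² + 2aΔx → Δx = (0² − 117²)/(2·-10) = 684 m
Maximum height = 263 + 684 = 948 m

947.70 m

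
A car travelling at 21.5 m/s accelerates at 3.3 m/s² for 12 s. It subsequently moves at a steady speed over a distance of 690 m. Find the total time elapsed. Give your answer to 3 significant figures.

Phase 1 (accelerating): v₀ = 21.5 m/s, a = 3.3 m/s².
v = v₀ + at = 21.5 + (3.3)(12) = 61.1 m/s
Δx = v₀t + ½at² = 21.5·12 + 0.5·3.3·12² = 496 m

Phase 2 (constant speed): v₀ = 61.1 m/s, a = 0 m/s².
Constant speed: t = d/v = 690/61.1 = 11.3 s
Total time = 12.0 + 11.3 = 23.3 s

23.3 s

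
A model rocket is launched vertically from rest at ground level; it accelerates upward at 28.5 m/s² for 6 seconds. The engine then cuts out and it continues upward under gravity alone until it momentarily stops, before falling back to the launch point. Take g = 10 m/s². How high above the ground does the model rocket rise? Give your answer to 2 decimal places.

Phase 1 (powered ascent): v₀ = 0 m/s, a = 28.5 m/s².
v = v₀ + at = 0 + (28.5)(6) = 171 m/s
Δx = v₀t + ½at² = 0·6 + 0.5·28.5·6² = 513 m

Phase 2 (coasting upward): v₀ = 171 m/s, a = -10 m/s².
v = v₀ + at → t = (0 − 171) / -10 = 17.1 s
v² = v₀² + 2aΔx → Δx = (0² − 171²)/(2·-10) = 1460 m
Maximum height = 513 + 1460 = 1980 m

1975.05 m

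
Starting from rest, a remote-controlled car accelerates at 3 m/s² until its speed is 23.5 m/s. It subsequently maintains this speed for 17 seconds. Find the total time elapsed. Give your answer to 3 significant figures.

24.8 s

Phase 1 (accelerating): v₀ = 0 m/s, a = 3 m/s².
v = v₀ + at → t = (23.5 − 0) / 3 = 7.83 s
v² = v₀² + 2aΔx → Δx = (23.5² − 0²)/(2·3) = 92.0 m

Phase 2 (constant speed): v₀ = 23.5 m/s, a = 0 m/s².
v = v₀ + at = 23.5 + (0)(17) = 23.5 m/s
Δx = v₀t + ½at² = 23.5·17 + 0.5·0·17² = 400 m
Total time = 7.83 + 17.0 = 24.8 s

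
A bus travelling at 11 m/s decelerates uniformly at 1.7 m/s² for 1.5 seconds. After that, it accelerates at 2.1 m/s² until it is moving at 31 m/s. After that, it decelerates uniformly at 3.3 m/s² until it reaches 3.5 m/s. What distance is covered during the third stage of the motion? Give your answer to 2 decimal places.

Phase 1 (decelerating): v₀ = 11.0 m/s, a = -1.7 m/s².
v = v₀ + at = 11.0 + (-1.7)(1.5) = 8.45 m/s
Δx = v₀t + ½at² = 11.0·1.5 + 0.5·-1.7·1.5² = 14.6 m

Phase 2 (accelerating): v₀ = 8.45 m/s, a = 2.1 m/s².
v = v₀ + at → t = (31 − 8.45) / 2.1 = 10.7 s
v² = v₀² + 2aΔx → Δx = (31² − 8.45²)/(2·2.1) = 212 m

Phase 3 (decelerating): v₀ = 31.0 m/s, a = -3.3 m/s².
v = v₀ + at → t = (3.5 − 31.0) / -3.3 = 8.33 s
v² = v₀² + 2aΔx → Δx = (3.5² − 31.0²)/(2·-3.3) = 144 m
Distance in phase 3 = 144 m

143.75 m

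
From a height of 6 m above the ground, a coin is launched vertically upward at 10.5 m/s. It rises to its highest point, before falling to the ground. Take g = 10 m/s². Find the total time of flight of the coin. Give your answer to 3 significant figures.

Phase 1 (rising): v₀ = 10.5 m/s, a = -10 m/s².
v = v₀ + at → t = (0 − 10.5) / -10 = 1.05 s
v² = v₀² + 2aΔx → Δx = (0² − 10.5²)/(2·-10) = 5.51 m

Phase 2 (falling): v₀ = 0 m/s, a = -10 m/s².
Falls 11.5 m from rest: t = √(2·11.5/10) = 1.52 s; v = g·t = 15.2 m/s.
Total time = 1.05 + 1.52 = 2.57 s

2.57 s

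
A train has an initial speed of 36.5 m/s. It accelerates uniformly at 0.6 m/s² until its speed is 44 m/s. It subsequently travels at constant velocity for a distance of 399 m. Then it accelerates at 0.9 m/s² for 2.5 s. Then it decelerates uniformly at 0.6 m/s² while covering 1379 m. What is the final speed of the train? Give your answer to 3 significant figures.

22.0 m/s

Phase 1 (accelerating): v₀ = 36.5 m/s, a = 0.6 m/s².
v = v₀ + at → t = (44 − 36.5) / 0.6 = 12.5 s
v² = v₀² + 2aΔx → Δx = (44² − 36.5²)/(2·0.6) = 503 m

Phase 2 (constant speed): v₀ = 44.0 m/s, a = 0 m/s².
Constant speed: t = d/v = 399/44.0 = 9.07 s

Phase 3 (accelerating): v₀ = 44.0 m/s, a = 0.9 m/s².
v = v₀ + at = 44.0 + (0.9)(2.5) = 46.2 m/s
Δx = v₀t + ½at² = 44.0·2.5 + 0.5·0.9·2.5² = 113 m

Phase 4 (decelerating): v₀ = 46.2 m/s, a = -0.6 m/s².
v² = v₀² + 2aΔx = 46.2² + 2·-0.6·1379 = 484 → v = 22.0 m/s
t = (v − v₀)/a = (22.0 − 46.2)/-0.6 = 40.4 s
Final speed = 22.0 m/s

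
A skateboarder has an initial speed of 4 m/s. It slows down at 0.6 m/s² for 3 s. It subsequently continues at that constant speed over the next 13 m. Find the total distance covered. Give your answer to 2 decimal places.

Phase 1 (decelerating): v₀ = 4.00 m/s, a = -0.6 m/s².
v = v₀ + at = 4.00 + (-0.6)(3) = 2.20 m/s
Δx = v₀t + ½at² = 4.00·3 + 0.5·-0.6·3² = 9.30 m

Phase 2 (constant speed): v₀ = 2.20 m/s, a = 0 m/s².
Constant speed: t = d/v = 13/2.20 = 5.91 s
Total distance = 9.30 + 13.0 = 22.3 m

22.30 m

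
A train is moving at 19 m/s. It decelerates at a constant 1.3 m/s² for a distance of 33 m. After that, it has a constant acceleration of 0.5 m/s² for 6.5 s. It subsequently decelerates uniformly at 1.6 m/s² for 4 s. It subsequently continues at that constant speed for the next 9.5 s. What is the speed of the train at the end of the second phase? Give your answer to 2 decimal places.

19.84 m/s

Phase 1 (decelerating): v₀ = 19.0 m/s, a = -1.3 m/s².
v² = v₀² + 2aΔx = 19.0² + 2·-1.3·33 = 275 → v = 16.6 m/s
t = (v − v₀)/a = (16.6 − 19.0)/-1.3 = 1.85 s

Phase 2 (accelerating): v₀ = 16.6 m/s, a = 0.5 m/s².
v = v₀ + at = 16.6 + (0.5)(6.5) = 19.8 m/s
Δx = v₀t + ½at² = 16.6·6.5 + 0.5·0.5·6.5² = 118 m
Speed at end of phase 2 = 19.8 m/s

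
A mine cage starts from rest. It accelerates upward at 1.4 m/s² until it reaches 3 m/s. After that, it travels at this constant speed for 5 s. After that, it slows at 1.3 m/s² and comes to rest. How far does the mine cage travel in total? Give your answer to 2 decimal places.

21.68 m

Phase 1 (accelerating): v₀ = 0 m/s, a = 1.4 m/s².
v = v₀ + at → t = (3 − 0) / 1.4 = 2.14 s
v² = v₀² + 2aΔx → Δx = (3² − 0²)/(2·1.4) = 3.21 m

Phase 2 (constant speed): v₀ = 3.00 m/s, a = 0 m/s².
v = v₀ + at = 3.00 + (0)(5) = 3.00 m/s
Δx = v₀t + ½at² = 3.00·5 + 0.5·0·5² = 15.0 m

Phase 3 (decelerating): v₀ = 3.00 m/s, a = -1.3 m/s².
v = v₀ + at → t = (0 − 3.00) / -1.3 = 2.31 s
v² = v₀² + 2aΔx → Δx = (0² − 3.00²)/(2·-1.3) = 3.46 m
Total distance = 3.21 + 15.0 + 3.46 = 21.7 m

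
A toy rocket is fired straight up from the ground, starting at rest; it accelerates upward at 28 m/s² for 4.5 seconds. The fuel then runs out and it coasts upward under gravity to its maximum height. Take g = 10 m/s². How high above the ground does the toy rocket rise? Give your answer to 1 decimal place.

Phase 1 (powered ascent): v₀ = 0 m/s, a = 28 m/s².
v = v₀ + at = 0 + (28)(4.5) = 126 m/s
Δx = v₀t + ½at² = 0·4.5 + 0.5·28·4.5² = 284 m

Phase 2 (coasting upward): v₀ = 126 m/s, a = -10 m/s².
v = v₀ + at → t = (0 − 126) / -10 = 12.6 s
v² = v₀² + 2aΔx → Δx = (0² − 126²)/(2·-10) = 794 m
Maximum height = 284 + 794 = 1080 m

1077.3 m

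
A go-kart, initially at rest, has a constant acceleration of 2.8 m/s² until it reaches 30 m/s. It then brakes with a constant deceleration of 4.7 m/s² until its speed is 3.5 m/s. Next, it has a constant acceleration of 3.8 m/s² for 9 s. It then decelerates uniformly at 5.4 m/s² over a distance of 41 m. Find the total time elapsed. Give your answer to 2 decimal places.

Phase 1 (accelerating): v₀ = 0 m/s, a = 2.8 m/s².
v = v₀ + at → t = (30 − 0) / 2.8 = 10.7 s
v² = v₀² + 2aΔx → Δx = (30² − 0²)/(2·2.8) = 161 m

Phase 2 (decelerating): v₀ = 30.0 m/s, a = -4.7 m/s².
v = v₀ + at → t = (3.5 − 30.0) / -4.7 = 5.64 s
v² = v₀² + 2aΔx → Δx = (3.5² − 30.0²)/(2·-4.7) = 94.4 m

Phase 3 (accelerating): v₀ = 3.50 m/s, a = 3.8 m/s².
v = v₀ + at = 3.50 + (3.8)(9) = 37.7 m/s
Δx = v₀t + ½at² = 3.50·9 + 0.5·3.8·9² = 185 m

Phase 4 (decelerating): v₀ = 37.7 m/s, a = -5.4 m/s².
v² = v₀² + 2aΔx = 37.7² + 2·-5.4·41 = 978 → v = 31.3 m/s
t = (v − v₀)/a = (31.3 − 37.7)/-5.4 = 1.19 s
Total time = 10.7 + 5.64 + 9.00 + 1.19 = 26.5 s

26.54 s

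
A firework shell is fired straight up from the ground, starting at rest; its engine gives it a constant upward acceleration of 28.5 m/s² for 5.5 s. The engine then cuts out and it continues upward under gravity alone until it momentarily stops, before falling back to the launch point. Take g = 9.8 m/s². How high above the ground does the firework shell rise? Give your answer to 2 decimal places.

1684.66 m

Phase 1 (powered ascent): v₀ = 0 m/s, a = 28.5 m/s².
v = v₀ + at = 0 + (28.5)(5.5) = 157 m/s
Δx = v₀t + ½at² = 0·5.5 + 0.5·28.5·5.5² = 431 m

Phase 2 (coasting upward): v₀ = 157 m/s, a = -9.8 m/s².
v = v₀ + at → t = (0 − 157) / -9.8 = 16.0 s
v² = v₀² + 2aΔx → Δx = (0² − 157²)/(2·-9.8) = 1250 m
Maximum height = 431 + 1250 = 1680 m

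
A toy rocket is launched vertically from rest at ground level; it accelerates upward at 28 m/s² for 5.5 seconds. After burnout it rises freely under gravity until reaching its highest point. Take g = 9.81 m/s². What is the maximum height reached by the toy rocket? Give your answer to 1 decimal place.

Phase 1 (powered ascent): v₀ = 0 m/s, a = 28 m/s².
v = v₀ + at = 0 + (28)(5.5) = 154 m/s
Δx = v₀t + ½at² = 0·5.5 + 0.5·28·5.5² = 424 m

Phase 2 (coasting upward): v₀ = 154 m/s, a = -9.81 m/s².
v = v₀ + at → t = (0 − 154) / -9.81 = 15.7 s
v² = v₀² + 2aΔx → Δx = (0² − 154²)/(2·-9.81) = 1210 m
Maximum height = 424 + 1210 = 1630 m

1632.3 m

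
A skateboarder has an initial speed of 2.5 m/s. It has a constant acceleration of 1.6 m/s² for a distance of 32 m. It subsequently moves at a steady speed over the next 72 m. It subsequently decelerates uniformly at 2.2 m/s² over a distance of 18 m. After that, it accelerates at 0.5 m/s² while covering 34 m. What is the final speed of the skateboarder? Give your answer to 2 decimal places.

7.97 m/s

Phase 1 (accelerating): v₀ = 2.50 m/s, a = 1.6 m/s².
v² = v₀² + 2aΔx = 2.50² + 2·1.6·32 = 109 → v = 10.4 m/s
t = (v − v₀)/a = (10.4 − 2.50)/1.6 = 4.95 s

Phase 2 (constant speed): v₀ = 10.4 m/s, a = 0 m/s².
Constant speed: t = d/v = 72/10.4 = 6.91 s

Phase 3 (decelerating): v₀ = 10.4 m/s, a = -2.2 m/s².
v² = v₀² + 2aΔx = 10.4² + 2·-2.2·18 = 29.5 → v = 5.43 m/s
t = (v − v₀)/a = (5.43 − 10.4)/-2.2 = 2.27 s

Phase 4 (accelerating): v₀ = 5.43 m/s, a = 0.5 m/s².
v² = v₀² + 2aΔx = 5.43² + 2·0.5·34 = 63.5 → v = 7.97 m/s
t = (v − v₀)/a = (7.97 − 5.43)/0.5 = 5.08 s
Final speed = 7.97 m/s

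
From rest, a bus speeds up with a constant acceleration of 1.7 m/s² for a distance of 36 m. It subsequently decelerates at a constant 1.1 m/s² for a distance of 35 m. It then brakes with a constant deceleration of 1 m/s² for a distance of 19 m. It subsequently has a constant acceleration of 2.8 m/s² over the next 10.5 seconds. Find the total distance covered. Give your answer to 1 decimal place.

272.9 m

Phase 1 (accelerating): v₀ = 0 m/s, a = 1.7 m/s².
v² = v₀² + 2aΔx = 0² + 2·1.7·36 = 122 → v = 11.1 m/s
t = (v − v₀)/a = (11.1 − 0)/1.7 = 6.51 s

Phase 2 (decelerating): v₀ = 11.1 m/s, a = -1.1 m/s².
v² = v₀² + 2aΔx = 11.1² + 2·-1.1·35 = 45.4 → v = 6.74 m/s
t = (v − v₀)/a = (6.74 − 11.1)/-1.1 = 3.93 s

Phase 3 (decelerating): v₀ = 6.74 m/s, a = -1 m/s².
v² = v₀² + 2aΔx = 6.74² + 2·-1·19 = 7.40 → v = 2.72 m/s
t = (v − v₀)/a = (2.72 − 6.74)/-1 = 4.02 s

Phase 4 (accelerating): v₀ = 2.72 m/s, a = 2.8 m/s².
v = v₀ + at = 2.72 + (2.8)(10.5) = 32.1 m/s
Δx = v₀t + ½at² = 2.72·10.5 + 0.5·2.8·10.5² = 183 m
Total distance = 36.0 + 35.0 + 19.0 + 183 = 273 m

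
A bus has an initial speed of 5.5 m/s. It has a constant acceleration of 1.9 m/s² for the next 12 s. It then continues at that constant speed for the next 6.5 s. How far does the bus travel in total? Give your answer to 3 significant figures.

Phase 1 (accelerating): v₀ = 5.50 m/s, a = 1.9 m/s².
v = v₀ + at = 5.50 + (1.9)(12) = 28.3 m/s
Δx = v₀t + ½at² = 5.50·12 + 0.5·1.9·12² = 203 m

Phase 2 (constant speed): v₀ = 28.3 m/s, a = 0 m/s².
v = v₀ + at = 28.3 + (0)(6.5) = 28.3 m/s
Δx = v₀t + ½at² = 28.3·6.5 + 0.5·0·6.5² = 184 m
Total distance = 203 + 184 = 387 m

387 m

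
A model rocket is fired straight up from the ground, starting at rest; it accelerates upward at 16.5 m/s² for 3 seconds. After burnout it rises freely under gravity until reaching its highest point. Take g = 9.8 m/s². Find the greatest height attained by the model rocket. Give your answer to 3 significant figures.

199 m

Phase 1 (powered ascent): v₀ = 0 m/s, a = 16.5 m/s².
v = v₀ + at = 0 + (16.5)(3) = 49.5 m/s
Δx = v₀t + ½at² = 0·3 + 0.5·16.5·3² = 74.2 m

Phase 2 (coasting upward): v₀ = 49.5 m/s, a = -9.8 m/s².
v = v₀ + at → t = (0 − 49.5) / -9.8 = 5.05 s
v² = v₀² + 2aΔx → Δx = (0² − 49.5²)/(2·-9.8) = 125 m
Maximum height = 74.2 + 125 = 199 m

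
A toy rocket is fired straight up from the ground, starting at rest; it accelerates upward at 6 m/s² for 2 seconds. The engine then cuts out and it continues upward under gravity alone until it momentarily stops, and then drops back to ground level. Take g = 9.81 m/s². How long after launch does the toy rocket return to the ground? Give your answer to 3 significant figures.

Phase 1 (powered ascent): v₀ = 0 m/s, a = 6 m/s².
v = v₀ + at = 0 + (6)(2) = 12.0 m/s
Δx = v₀t + ½at² = 0·2 + 0.5·6·2² = 12.0 m

Phase 2 (coasting upward): v₀ = 12.0 m/s, a = -9.81 m/s².
v = v₀ + at → t = (0 − 12.0) / -9.81 = 1.22 s
v² = v₀² + 2aΔx → Δx = (0² − 12.0²)/(2·-9.81) = 7.34 m

Phase 3 (free fall): v₀ = 0 m/s, a = -9.81 m/s².
Falls 19.3 m from rest: t = √(2·19.3/9.81) = 1.99 s; v = g·t = 19.5 m/s.
Total time = 2.00 + 1.22 + 1.99 = 5.21 s

5.21 s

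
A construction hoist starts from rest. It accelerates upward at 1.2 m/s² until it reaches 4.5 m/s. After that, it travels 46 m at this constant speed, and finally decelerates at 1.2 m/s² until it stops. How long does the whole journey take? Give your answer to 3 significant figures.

17.7 s

Phase 1 (accelerating): v₀ = 0 m/s, a = 1.2 m/s².
v = v₀ + at → t = (4.5 − 0) / 1.2 = 3.75 s
v² = v₀² + 2aΔx → Δx = (4.5² − 0²)/(2·1.2) = 8.44 m

Phase 2 (constant speed): v₀ = 4.50 m/s, a = 0 m/s².
Constant speed: t = d/v = 46/4.50 = 10.2 s

Phase 3 (decelerating): v₀ = 4.50 m/s, a = -1.2 m/s².
v = v₀ + at → t = (0 − 4.50) / -1.2 = 3.75 s
v² = v₀² + 2aΔx → Δx = (0² − 4.50²)/(2·-1.2) = 8.44 m
Total time = 3.75 + 10.2 + 3.75 = 17.7 s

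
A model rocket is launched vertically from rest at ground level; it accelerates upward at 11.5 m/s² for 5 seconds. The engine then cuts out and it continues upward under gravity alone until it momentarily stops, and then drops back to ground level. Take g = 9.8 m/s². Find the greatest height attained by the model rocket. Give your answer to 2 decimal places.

312.44 m

Phase 1 (powered ascent): v₀ = 0 m/s, a = 11.5 m/s².
v = v₀ + at = 0 + (11.5)(5) = 57.5 m/s
Δx = v₀t + ½at² = 0·5 + 0.5·11.5·5² = 144 m

Phase 2 (coasting upward): v₀ = 57.5 m/s, a = -9.8 m/s².
v = v₀ + at → t = (0 − 57.5) / -9.8 = 5.87 s
v² = v₀² + 2aΔx → Δx = (0² − 57.5²)/(2·-9.8) = 169 m
Maximum height = 144 + 169 = 312 m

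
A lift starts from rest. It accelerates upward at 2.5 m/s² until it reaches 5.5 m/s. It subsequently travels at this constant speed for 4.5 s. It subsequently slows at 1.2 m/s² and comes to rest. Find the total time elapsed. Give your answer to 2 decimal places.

11.28 s

Phase 1 (accelerating): v₀ = 0 m/s, a = 2.5 m/s².
v = v₀ + at → t = (5.5 − 0) / 2.5 = 2.20 s
v² = v₀² + 2aΔx → Δx = (5.5² − 0²)/(2·2.5) = 6.05 m

Phase 2 (constant speed): v₀ = 5.50 m/s, a = 0 m/s².
v = v₀ + at = 5.50 + (0)(4.5) = 5.50 m/s
Δx = v₀t + ½at² = 5.50·4.5 + 0.5·0·4.5² = 24.8 m

Phase 3 (decelerating): v₀ = 5.50 m/s, a = -1.2 m/s².
v = v₀ + at → t = (0 − 5.50) / -1.2 = 4.58 s
v² = v₀² + 2aΔx → Δx = (0² − 5.50²)/(2·-1.2) = 12.6 m
Total time = 2.20 + 4.50 + 4.58 = 11.3 s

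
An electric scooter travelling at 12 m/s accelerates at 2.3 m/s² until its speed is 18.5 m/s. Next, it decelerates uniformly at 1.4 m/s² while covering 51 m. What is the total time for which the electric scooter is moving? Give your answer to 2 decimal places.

Phase 1 (accelerating): v₀ = 12.0 m/s, a = 2.3 m/s².
v = v₀ + at → t = (18.5 − 12.0) / 2.3 = 2.83 s
v² = v₀² + 2aΔx → Δx = (18.5² − 12.0²)/(2·2.3) = 43.1 m

Phase 2 (decelerating): v₀ = 18.5 m/s, a = -1.4 m/s².
v² = v₀² + 2aΔx = 18.5² + 2·-1.4·51 = 199 → v = 14.1 m/s
t = (v − v₀)/a = (14.1 − 18.5)/-1.4 = 3.13 s
Total time = 2.83 + 3.13 = 5.95 s

5.95 s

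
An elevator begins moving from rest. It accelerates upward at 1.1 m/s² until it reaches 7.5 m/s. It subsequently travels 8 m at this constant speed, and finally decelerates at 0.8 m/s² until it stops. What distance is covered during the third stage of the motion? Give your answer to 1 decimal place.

35.2 m

Phase 1 (accelerating): v₀ = 0 m/s, a = 1.1 m/s².
v = v₀ + at → t = (7.5 − 0) / 1.1 = 6.82 s
v² = v₀² + 2aΔx → Δx = (7.5² − 0²)/(2·1.1) = 25.6 m

Phase 2 (constant speed): v₀ = 7.50 m/s, a = 0 m/s².
Constant speed: t = d/v = 8/7.50 = 1.07 s

Phase 3 (decelerating): v₀ = 7.50 m/s, a = -0.8 m/s².
v = v₀ + at → t = (0 − 7.50) / -0.8 = 9.38 s
v² = v₀² + 2aΔx → Δx = (0² − 7.50²)/(2·-0.8) = 35.2 m
Distance in phase 3 = 35.2 m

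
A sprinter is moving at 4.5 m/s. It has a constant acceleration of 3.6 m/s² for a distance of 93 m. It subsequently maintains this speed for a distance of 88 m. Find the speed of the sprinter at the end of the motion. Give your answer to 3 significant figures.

Phase 1 (accelerating): v₀ = 4.50 m/s, a = 3.6 m/s².
v² = v₀² + 2aΔx = 4.50² + 2·3.6·93 = 690 → v = 26.3 m/s
t = (v − v₀)/a = (26.3 − 4.50)/3.6 = 6.05 s

Phase 2 (constant speed): v₀ = 26.3 m/s, a = 0 m/s².
Constant speed: t = d/v = 88/26.3 = 3.35 s
Final speed = 26.3 m/s

26.3 m/s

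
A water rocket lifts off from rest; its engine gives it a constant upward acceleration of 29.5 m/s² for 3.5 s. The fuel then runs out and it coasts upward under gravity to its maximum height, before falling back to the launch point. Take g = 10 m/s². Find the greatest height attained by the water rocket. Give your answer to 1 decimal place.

713.7 m

Phase 1 (powered ascent): v₀ = 0 m/s, a = 29.5 m/s².
v = v₀ + at = 0 + (29.5)(3.5) = 103 m/s
Δx = v₀t + ½at² = 0·3.5 + 0.5·29.5·3.5² = 181 m

Phase 2 (coasting upward): v₀ = 103 m/s, a = -10 m/s².
v = v₀ + at → t = (0 − 103) / -10 = 10.3 s
v² = v₀² + 2aΔx → Δx = (0² − 103²)/(2·-10) = 533 m
Maximum height = 181 + 533 = 714 m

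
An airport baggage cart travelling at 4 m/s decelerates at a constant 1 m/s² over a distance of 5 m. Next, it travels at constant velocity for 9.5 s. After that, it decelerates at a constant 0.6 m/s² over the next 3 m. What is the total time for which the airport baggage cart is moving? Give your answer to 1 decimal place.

Phase 1 (decelerating): v₀ = 4.00 m/s, a = -1 m/s².
v² = v₀² + 2aΔx = 4.00² + 2·-1·5 = 6.00 → v = 2.45 m/s
t = (v − v₀)/a = (2.45 − 4.00)/-1 = 1.55 s

Phase 2 (constant speed): v₀ = 2.45 m/s, a = 0 m/s².
v = v₀ + at = 2.45 + (0)(9.5) = 2.45 m/s
Δx = v₀t + ½at² = 2.45·9.5 + 0.5·0·9.5² = 23.3 m

Phase 3 (decelerating): v₀ = 2.45 m/s, a = -0.6 m/s².
v² = v₀² + 2aΔx = 2.45² + 2·-0.6·3 = 2.40 → v = 1.55 m/s
t = (v − v₀)/a = (1.55 − 2.45)/-0.6 = 1.50 s
Total time = 1.55 + 9.50 + 1.50 = 12.6 s

12.6 s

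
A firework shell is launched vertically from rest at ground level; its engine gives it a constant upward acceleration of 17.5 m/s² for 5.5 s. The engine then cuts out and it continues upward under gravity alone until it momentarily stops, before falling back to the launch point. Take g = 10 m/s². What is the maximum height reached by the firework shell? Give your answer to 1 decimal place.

Phase 1 (powered ascent): v₀ = 0 m/s, a = 17.5 m/s².
v = v₀ + at = 0 + (17.5)(5.5) = 96.2 m/s
Δx = v₀t + ½at² = 0·5.5 + 0.5·17.5·5.5² = 265 m

Phase 2 (coasting upward): v₀ = 96.2 m/s, a = -10 m/s².
v = v₀ + at → t = (0 − 96.2) / -10 = 9.62 s
v² = v₀² + 2aΔx → Δx = (0² − 96.2²)/(2·-10) = 463 m
Maximum height = 265 + 463 = 728 m

727.9 m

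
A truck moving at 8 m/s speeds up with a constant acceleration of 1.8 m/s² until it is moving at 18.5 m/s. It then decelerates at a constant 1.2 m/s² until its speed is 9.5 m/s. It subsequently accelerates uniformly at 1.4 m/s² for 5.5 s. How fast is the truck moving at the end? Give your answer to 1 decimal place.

Phase 1 (accelerating): v₀ = 8.00 m/s, a = 1.8 m/s².
v = v₀ + at → t = (18.5 − 8.00) / 1.8 = 5.83 s
v² = v₀² + 2aΔx → Δx = (18.5² − 8.00²)/(2·1.8) = 77.3 m

Phase 2 (decelerating): v₀ = 18.5 m/s, a = -1.2 m/s².
v = v₀ + at → t = (9.5 − 18.5) / -1.2 = 7.50 s
v² = v₀² + 2aΔx → Δx = (9.5² − 18.5²)/(2·-1.2) = 105 m

Phase 3 (accelerating): v₀ = 9.50 m/s, a = 1.4 m/s².
v = v₀ + at = 9.50 + (1.4)(5.5) = 17.2 m/s
Δx = v₀t + ½at² = 9.50·5.5 + 0.5·1.4·5.5² = 73.4 m
Final speed = 17.2 m/s

17.2 m/s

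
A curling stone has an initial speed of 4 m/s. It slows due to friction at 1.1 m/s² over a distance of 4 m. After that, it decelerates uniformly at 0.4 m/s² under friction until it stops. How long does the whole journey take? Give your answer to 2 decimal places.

7.91 s

Phase 1 (decelerating): v₀ = 4.00 m/s, a = -1.1 m/s².
v² = v₀² + 2aΔx = 4.00² + 2·-1.1·4 = 7.20 → v = 2.68 m/s
t = (v − v₀)/a = (2.68 − 4.00)/-1.1 = 1.20 s

Phase 2 (decelerating): v₀ = 2.68 m/s, a = -0.4 m/s².
v = v₀ + at → t = (0 − 2.68) / -0.4 = 6.71 s
v² = v₀² + 2aΔx → Δx = (0² − 2.68²)/(2·-0.4) = 9.00 m
Total time = 1.20 + 6.71 = 7.91 s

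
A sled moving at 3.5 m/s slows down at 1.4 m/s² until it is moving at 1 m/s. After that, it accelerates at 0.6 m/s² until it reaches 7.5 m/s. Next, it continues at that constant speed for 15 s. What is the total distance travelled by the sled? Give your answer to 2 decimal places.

Phase 1 (decelerating): v₀ = 3.50 m/s, a = -1.4 m/s².
v = v₀ + at → t = (1 − 3.50) / -1.4 = 1.79 s
v² = v₀² + 2aΔx → Δx = (1² − 3.50²)/(2·-1.4) = 4.02 m

Phase 2 (accelerating): v₀ = 1.00 m/s, a = 0.6 m/s².
v = v₀ + at → t = (7.5 − 1.00) / 0.6 = 10.8 s
v² = v₀² + 2aΔx → Δx = (7.5² − 1.00²)/(2·0.6) = 46.0 m

Phase 3 (constant speed): v₀ = 7.50 m/s, a = 0 m/s².
v = v₀ + at = 7.50 + (0)(15) = 7.50 m/s
Δx = v₀t + ½at² = 7.50·15 + 0.5·0·15² = 112 m
Total distance = 4.02 + 46.0 + 112 = 163 m

162.56 m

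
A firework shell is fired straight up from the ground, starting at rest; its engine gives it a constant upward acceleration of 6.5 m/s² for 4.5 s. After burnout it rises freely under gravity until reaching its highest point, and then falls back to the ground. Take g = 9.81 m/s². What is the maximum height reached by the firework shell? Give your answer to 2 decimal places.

Phase 1 (powered ascent): v₀ = 0 m/s, a = 6.5 m/s².
v = v₀ + at = 0 + (6.5)(4.5) = 29.2 m/s
Δx = v₀t + ½at² = 0·4.5 + 0.5·6.5·4.5² = 65.8 m

Phase 2 (coasting upward): v₀ = 29.2 m/s, a = -9.81 m/s².
v = v₀ + at → t = (0 − 29.2) / -9.81 = 2.98 s
v² = v₀² + 2aΔx → Δx = (0² − 29.2²)/(2·-9.81) = 43.6 m
Maximum height = 65.8 + 43.6 = 109 m

109.42 m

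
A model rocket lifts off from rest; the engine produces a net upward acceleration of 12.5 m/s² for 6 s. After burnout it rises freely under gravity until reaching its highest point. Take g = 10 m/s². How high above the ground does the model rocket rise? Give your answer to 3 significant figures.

Phase 1 (powered ascent): v₀ = 0 m/s, a = 12.5 m/s².
v = v₀ + at = 0 + (12.5)(6) = 75.0 m/s
Δx = v₀t + ½at² = 0·6 + 0.5·12.5·6² = 225 m

Phase 2 (coasting upward): v₀ = 75.0 m/s, a = -10 m/s².
v = v₀ + at → t = (0 − 75.0) / -10 = 7.50 s
v² = v₀² + 2aΔx → Δx = (0² − 75.0²)/(2·-10) = 281 m
Maximum height = 225 + 281 = 506 m

506 m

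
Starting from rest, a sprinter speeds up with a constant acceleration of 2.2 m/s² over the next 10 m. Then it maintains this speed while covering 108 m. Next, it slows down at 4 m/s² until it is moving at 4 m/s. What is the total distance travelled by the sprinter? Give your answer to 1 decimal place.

121.5 m

Phase 1 (accelerating): v₀ = 0 m/s, a = 2.2 m/s².
v² = v₀² + 2aΔx = 0² + 2·2.2·10 = 44.0 → v = 6.63 m/s
t = (v − v₀)/a = (6.63 − 0)/2.2 = 3.02 s

Phase 2 (constant speed): v₀ = 6.63 m/s, a = 0 m/s².
Constant speed: t = d/v = 108/6.63 = 16.3 s

Phase 3 (decelerating): v₀ = 6.63 m/s, a = -4 m/s².
v = v₀ + at → t = (4 − 6.63) / -4 = 0.658 s
v² = v₀² + 2aΔx → Δx = (4² − 6.63²)/(2·-4) = 3.50 m
Total distance = 10.0 + 108 + 3.50 = 122 m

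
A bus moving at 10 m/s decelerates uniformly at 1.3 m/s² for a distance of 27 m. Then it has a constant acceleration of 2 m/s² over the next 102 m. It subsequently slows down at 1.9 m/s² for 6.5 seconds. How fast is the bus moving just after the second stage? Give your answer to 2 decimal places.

Phase 1 (decelerating): v₀ = 10.0 m/s, a = -1.3 m/s².
v² = v₀² + 2aΔx = 10.0² + 2·-1.3·27 = 29.8 → v = 5.46 m/s
t = (v − v₀)/a = (5.46 − 10.0)/-1.3 = 3.49 s

Phase 2 (accelerating): v₀ = 5.46 m/s, a = 2 m/s².
v² = v₀² + 2aΔx = 5.46² + 2·2·102 = 438 → v = 20.9 m/s
t = (v − v₀)/a = (20.9 − 5.46)/2 = 7.73 s
Speed at end of phase 2 = 20.9 m/s

20.92 m/s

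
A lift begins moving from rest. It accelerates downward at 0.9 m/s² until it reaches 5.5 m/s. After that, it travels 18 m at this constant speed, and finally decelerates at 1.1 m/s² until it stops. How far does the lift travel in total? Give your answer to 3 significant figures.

48.6 m

Phase 1 (accelerating): v₀ = 0 m/s, a = 0.9 m/s².
v = v₀ + at → t = (5.5 − 0) / 0.9 = 6.11 s
v² = v₀² + 2aΔx → Δx = (5.5² − 0²)/(2·0.9) = 16.8 m

Phase 2 (constant speed): v₀ = 5.50 m/s, a = 0 m/s².
Constant speed: t = d/v = 18/5.50 = 3.27 s

Phase 3 (decelerating): v₀ = 5.50 m/s, a = -1.1 m/s².
v = v₀ + at → t = (0 − 5.50) / -1.1 = 5.00 s
v² = v₀² + 2aΔx → Δx = (0² − 5.50²)/(2·-1.1) = 13.7 m
Total distance = 16.8 + 18.0 + 13.7 = 48.6 m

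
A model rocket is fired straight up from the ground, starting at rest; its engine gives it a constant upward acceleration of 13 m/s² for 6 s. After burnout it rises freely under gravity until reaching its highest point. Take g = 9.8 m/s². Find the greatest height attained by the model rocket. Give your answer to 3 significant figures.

544 m

Phase 1 (powered ascent): v₀ = 0 m/s, a = 13 m/s².
v = v₀ + at = 0 + (13)(6) = 78.0 m/s
Δx = v₀t + ½at² = 0·6 + 0.5·13·6² = 234 m

Phase 2 (coasting upward): v₀ = 78.0 m/s, a = -9.8 m/s².
v = v₀ + at → t = (0 − 78.0) / -9.8 = 7.96 s
v² = v₀² + 2aΔx → Δx = (0² − 78.0²)/(2·-9.8) = 310 m
Maximum height = 234 + 310 = 544 m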